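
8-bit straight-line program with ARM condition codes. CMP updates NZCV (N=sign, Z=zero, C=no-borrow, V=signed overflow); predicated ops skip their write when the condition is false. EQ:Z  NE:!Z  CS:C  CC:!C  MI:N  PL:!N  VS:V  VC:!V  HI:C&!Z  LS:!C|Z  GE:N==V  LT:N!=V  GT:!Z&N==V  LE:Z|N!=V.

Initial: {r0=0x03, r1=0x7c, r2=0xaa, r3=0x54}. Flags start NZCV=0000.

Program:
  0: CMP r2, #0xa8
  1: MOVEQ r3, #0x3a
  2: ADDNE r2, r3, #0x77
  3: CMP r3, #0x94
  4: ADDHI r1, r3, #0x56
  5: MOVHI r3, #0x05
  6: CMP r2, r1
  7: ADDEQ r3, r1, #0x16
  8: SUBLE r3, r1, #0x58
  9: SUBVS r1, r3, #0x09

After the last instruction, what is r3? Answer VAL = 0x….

[0] flags=0010 → (cmp)
[1] flags=0010 EQ?F → skip
[2] flags=0010 NE?T → r2=0xcb
[3] flags=1001 → (cmp)
[4] flags=1001 HI?F → skip
[5] flags=1001 HI?F → skip
[6] flags=0011 → (cmp)
[7] flags=0011 EQ?F → skip
[8] flags=0011 LE?T → r3=0x24
[9] flags=0011 VS?T → r1=0x1b

VAL = 0x24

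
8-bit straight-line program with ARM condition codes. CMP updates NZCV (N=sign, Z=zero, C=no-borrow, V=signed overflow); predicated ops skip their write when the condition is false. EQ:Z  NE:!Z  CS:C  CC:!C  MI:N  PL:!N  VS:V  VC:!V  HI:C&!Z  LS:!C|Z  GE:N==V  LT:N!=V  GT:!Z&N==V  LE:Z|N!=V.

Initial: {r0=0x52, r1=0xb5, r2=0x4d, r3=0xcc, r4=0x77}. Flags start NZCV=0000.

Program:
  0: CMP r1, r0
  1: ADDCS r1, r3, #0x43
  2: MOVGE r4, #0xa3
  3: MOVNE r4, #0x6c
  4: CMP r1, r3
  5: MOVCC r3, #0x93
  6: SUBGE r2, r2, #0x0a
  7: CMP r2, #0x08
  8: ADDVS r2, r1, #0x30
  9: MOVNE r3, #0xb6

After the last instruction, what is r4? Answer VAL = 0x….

VAL = 0x6c

[0] flags=0011 → (cmp)
[1] flags=0011 CS?T → r1=0x0f
[2] flags=0011 GE?F → skip
[3] flags=0011 NE?T → r4=0x6c
[4] flags=0000 → (cmp)
[5] flags=0000 CC?T → r3=0x93
[6] flags=0000 GE?T → r2=0x43
[7] flags=0010 → (cmp)
[8] flags=0010 VS?F → skip
[9] flags=0010 NE?T → r3=0xb6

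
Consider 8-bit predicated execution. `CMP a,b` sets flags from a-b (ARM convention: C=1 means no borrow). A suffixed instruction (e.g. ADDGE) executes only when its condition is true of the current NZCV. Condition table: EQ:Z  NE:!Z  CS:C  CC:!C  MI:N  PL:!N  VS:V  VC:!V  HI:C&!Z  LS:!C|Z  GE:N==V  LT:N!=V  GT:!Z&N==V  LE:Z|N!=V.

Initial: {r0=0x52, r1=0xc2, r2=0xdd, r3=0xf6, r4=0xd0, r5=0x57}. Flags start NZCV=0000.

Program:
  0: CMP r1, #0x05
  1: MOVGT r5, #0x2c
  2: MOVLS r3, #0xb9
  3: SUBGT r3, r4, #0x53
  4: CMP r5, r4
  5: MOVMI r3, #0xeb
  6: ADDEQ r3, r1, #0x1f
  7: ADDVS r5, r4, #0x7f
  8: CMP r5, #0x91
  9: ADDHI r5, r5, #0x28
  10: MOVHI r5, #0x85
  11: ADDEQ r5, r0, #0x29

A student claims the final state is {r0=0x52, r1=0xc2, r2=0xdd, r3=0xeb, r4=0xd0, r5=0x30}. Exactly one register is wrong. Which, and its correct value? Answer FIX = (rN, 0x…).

FIX = (r5, 0x4f)

[0] flags=1010 → (cmp)
[1] flags=1010 GT?F → skip
[2] flags=1010 LS?F → skip
[3] flags=1010 GT?F → skip
[4] flags=1001 → (cmp)
[5] flags=1001 MI?T → r3=0xeb
[6] flags=1001 EQ?F → skip
[7] flags=1001 VS?T → r5=0x4f
[8] flags=1001 → (cmp)
[9] flags=1001 HI?F → skip
[10] flags=1001 HI?F → skip
[11] flags=1001 EQ?F → skip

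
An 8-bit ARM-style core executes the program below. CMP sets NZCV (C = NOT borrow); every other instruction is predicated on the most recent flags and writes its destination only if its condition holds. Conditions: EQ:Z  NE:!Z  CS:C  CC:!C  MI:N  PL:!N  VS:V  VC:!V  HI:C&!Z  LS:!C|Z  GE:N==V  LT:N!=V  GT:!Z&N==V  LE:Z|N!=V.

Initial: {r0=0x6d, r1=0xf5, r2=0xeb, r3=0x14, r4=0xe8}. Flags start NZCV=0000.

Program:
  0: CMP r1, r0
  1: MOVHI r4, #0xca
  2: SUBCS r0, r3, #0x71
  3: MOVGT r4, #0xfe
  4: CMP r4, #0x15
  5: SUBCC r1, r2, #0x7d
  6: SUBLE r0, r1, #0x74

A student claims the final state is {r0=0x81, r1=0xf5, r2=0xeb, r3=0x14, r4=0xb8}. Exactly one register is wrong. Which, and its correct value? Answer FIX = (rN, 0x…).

0: ✓ CMP  NZCV=1010
1: ✓ MOVHI  r4←0xca
2: ✓ SUBCS  r0←0xa3
3: · MOVGT
4: ✓ CMP  NZCV=1010
5: · SUBCC
6: ✓ SUBLE  r0←0x81

FIX = (r4, 0xca)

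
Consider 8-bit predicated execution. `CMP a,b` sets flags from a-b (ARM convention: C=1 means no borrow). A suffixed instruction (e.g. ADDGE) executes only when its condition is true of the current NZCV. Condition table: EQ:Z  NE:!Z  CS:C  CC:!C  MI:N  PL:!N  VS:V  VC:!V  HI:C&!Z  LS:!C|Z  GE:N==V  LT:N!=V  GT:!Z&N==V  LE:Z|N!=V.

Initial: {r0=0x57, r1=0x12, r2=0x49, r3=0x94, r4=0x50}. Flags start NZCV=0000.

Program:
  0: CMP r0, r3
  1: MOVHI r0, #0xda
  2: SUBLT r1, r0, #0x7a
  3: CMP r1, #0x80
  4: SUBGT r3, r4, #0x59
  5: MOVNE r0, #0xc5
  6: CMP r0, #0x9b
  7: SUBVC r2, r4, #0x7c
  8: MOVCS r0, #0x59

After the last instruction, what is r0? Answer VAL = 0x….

[0] flags=1001 → (cmp)
[1] flags=1001 HI?F → skip
[2] flags=1001 LT?F → skip
[3] flags=1001 → (cmp)
[4] flags=1001 GT?T → r3=0xf7
[5] flags=1001 NE?T → r0=0xc5
[6] flags=0010 → (cmp)
[7] flags=0010 VC?T → r2=0xd4
[8] flags=0010 CS?T → r0=0x59

VAL = 0x59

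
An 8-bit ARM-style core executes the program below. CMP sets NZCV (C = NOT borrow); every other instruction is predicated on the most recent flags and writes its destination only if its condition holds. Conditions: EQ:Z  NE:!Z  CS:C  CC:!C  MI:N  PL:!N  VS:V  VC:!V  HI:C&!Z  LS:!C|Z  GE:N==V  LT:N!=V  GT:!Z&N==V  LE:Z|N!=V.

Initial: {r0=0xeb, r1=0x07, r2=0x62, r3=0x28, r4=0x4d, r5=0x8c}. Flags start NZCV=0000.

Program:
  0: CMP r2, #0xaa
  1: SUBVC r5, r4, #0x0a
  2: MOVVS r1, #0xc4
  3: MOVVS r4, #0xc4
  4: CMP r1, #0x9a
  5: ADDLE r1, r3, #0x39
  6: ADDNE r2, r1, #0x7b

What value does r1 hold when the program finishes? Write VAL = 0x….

VAL = 0xc4

[0] flags=1001 → (cmp)
[1] flags=1001 VC?F → skip
[2] flags=1001 VS?T → r1=0xc4
[3] flags=1001 VS?T → r4=0xc4
[4] flags=0010 → (cmp)
[5] flags=0010 LE?F → skip
[6] flags=0010 NE?T → r2=0x3f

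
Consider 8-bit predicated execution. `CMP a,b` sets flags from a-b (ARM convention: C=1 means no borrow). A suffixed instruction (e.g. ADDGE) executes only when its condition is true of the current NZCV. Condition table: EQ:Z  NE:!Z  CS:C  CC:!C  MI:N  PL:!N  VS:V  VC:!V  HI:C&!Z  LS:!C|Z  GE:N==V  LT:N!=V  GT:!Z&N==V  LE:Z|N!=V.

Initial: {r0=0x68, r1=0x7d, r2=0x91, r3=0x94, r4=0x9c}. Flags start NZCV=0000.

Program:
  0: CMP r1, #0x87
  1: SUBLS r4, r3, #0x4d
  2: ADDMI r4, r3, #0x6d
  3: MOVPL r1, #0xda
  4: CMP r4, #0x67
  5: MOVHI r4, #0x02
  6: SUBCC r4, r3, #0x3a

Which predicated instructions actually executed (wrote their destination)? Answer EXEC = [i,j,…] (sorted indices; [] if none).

[0] flags=1001 → (cmp)
[1] flags=1001 LS?T → r4=0x47
[2] flags=1001 MI?T → r4=0x01
[3] flags=1001 PL?F → skip
[4] flags=1000 → (cmp)
[5] flags=1000 HI?F → skip
[6] flags=1000 CC?T → r4=0x5a

EXEC = [1,2,6]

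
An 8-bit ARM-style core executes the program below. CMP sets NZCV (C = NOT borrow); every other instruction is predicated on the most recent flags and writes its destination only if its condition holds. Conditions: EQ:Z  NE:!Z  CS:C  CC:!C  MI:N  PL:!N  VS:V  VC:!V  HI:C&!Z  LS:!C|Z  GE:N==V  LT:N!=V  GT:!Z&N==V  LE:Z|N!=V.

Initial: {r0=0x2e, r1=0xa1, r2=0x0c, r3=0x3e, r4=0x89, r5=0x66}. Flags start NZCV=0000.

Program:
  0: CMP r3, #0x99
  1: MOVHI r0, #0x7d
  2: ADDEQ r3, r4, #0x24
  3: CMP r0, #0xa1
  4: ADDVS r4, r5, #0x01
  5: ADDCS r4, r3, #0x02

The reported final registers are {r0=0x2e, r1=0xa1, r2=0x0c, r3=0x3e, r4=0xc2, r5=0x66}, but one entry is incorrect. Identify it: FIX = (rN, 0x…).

[0] flags=1001 → (cmp)
[1] flags=1001 HI?F → skip
[2] flags=1001 EQ?F → skip
[3] flags=1001 → (cmp)
[4] flags=1001 VS?T → r4=0x67
[5] flags=1001 CS?F → skip

FIX = (r4, 0x67)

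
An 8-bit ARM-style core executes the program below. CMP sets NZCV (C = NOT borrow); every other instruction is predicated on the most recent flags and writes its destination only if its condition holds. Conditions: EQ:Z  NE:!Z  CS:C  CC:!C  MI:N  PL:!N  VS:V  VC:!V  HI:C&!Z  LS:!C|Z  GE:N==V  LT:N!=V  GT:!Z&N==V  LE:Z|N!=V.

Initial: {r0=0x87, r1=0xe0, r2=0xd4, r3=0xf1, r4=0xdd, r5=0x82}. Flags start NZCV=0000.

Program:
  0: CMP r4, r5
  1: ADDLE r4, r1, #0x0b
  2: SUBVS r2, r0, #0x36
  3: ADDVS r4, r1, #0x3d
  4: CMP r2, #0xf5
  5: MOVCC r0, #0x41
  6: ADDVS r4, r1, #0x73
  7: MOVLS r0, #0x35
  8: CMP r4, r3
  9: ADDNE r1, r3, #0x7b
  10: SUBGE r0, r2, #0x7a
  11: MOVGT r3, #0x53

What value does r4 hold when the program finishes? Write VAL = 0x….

0: ✓ CMP  NZCV=0010
1: · ADDLE
2: · SUBVS
3: · ADDVS
4: ✓ CMP  NZCV=1000
5: ✓ MOVCC  r0←0x41
6: · ADDVS
7: ✓ MOVLS  r0←0x35
8: ✓ CMP  NZCV=1000
9: ✓ ADDNE  r1←0x6c
10: · SUBGE
11: · MOVGT

VAL = 0xdd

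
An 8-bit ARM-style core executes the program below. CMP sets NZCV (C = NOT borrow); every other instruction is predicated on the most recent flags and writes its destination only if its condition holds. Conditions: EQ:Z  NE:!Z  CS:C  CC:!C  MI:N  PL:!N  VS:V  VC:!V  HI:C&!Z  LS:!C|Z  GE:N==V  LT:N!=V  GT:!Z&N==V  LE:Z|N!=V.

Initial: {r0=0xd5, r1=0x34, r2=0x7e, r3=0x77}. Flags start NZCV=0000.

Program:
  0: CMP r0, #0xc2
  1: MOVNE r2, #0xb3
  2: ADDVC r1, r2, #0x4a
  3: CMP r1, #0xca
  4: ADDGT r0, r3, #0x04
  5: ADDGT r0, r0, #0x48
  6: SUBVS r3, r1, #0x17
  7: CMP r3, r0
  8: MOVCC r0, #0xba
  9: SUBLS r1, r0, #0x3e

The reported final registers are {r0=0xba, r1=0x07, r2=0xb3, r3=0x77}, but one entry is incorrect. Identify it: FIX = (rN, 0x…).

FIX = (r1, 0x7c)

[0] flags=0010 → (cmp)
[1] flags=0010 NE?T → r2=0xb3
[2] flags=0010 VC?T → r1=0xfd
[3] flags=0010 → (cmp)
[4] flags=0010 GT?T → r0=0x7b
[5] flags=0010 GT?T → r0=0xc3
[6] flags=0010 VS?F → skip
[7] flags=1001 → (cmp)
[8] flags=1001 CC?T → r0=0xba
[9] flags=1001 LS?T → r1=0x7c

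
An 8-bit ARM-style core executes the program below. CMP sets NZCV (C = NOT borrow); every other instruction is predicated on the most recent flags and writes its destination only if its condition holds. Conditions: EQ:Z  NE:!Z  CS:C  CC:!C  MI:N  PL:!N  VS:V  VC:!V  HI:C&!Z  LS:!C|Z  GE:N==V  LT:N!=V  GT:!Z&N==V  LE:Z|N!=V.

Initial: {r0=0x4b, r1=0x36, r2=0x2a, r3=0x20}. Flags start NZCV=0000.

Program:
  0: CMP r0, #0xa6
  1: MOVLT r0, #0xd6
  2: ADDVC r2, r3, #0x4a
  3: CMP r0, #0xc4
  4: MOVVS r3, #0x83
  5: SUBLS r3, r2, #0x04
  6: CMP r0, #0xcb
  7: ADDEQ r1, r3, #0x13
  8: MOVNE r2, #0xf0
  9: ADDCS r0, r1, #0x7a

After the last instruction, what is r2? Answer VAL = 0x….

VAL = 0xf0

0: ✓ CMP  NZCV=1001
1: · MOVLT
2: · ADDVC
3: ✓ CMP  NZCV=1001
4: ✓ MOVVS  r3←0x83
5: ✓ SUBLS  r3←0x26
6: ✓ CMP  NZCV=1001
7: · ADDEQ
8: ✓ MOVNE  r2←0xf0
9: · ADDCS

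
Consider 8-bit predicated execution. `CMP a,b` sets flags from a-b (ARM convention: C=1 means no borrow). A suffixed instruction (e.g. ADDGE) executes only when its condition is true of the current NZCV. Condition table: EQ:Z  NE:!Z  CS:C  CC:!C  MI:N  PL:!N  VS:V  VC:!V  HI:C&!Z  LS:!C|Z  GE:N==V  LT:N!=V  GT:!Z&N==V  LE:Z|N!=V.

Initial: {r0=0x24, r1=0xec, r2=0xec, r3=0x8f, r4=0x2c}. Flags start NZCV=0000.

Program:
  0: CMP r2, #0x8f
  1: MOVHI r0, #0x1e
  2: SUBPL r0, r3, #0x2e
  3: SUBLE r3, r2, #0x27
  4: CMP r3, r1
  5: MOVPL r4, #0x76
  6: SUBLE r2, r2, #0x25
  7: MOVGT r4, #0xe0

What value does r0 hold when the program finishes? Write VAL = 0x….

VAL = 0x61

[0] flags=0010 → (cmp)
[1] flags=0010 HI?T → r0=0x1e
[2] flags=0010 PL?T → r0=0x61
[3] flags=0010 LE?F → skip
[4] flags=1000 → (cmp)
[5] flags=1000 PL?F → skip
[6] flags=1000 LE?T → r2=0xc7
[7] flags=1000 GT?F → skip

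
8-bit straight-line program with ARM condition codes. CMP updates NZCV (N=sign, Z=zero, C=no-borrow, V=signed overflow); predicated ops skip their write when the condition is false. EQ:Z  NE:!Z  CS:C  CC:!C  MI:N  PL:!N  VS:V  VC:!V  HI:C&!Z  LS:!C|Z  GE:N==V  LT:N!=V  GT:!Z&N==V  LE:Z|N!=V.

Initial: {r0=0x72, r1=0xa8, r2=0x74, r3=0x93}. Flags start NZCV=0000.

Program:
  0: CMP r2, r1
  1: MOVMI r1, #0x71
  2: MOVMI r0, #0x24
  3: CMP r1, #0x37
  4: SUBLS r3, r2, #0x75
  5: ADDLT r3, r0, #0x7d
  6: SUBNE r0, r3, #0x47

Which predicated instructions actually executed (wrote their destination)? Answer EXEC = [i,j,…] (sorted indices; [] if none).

[0] flags=1001 → (cmp)
[1] flags=1001 MI?T → r1=0x71
[2] flags=1001 MI?T → r0=0x24
[3] flags=0010 → (cmp)
[4] flags=0010 LS?F → skip
[5] flags=0010 LT?F → skip
[6] flags=0010 NE?T → r0=0x4c

EXEC = [1,2,6]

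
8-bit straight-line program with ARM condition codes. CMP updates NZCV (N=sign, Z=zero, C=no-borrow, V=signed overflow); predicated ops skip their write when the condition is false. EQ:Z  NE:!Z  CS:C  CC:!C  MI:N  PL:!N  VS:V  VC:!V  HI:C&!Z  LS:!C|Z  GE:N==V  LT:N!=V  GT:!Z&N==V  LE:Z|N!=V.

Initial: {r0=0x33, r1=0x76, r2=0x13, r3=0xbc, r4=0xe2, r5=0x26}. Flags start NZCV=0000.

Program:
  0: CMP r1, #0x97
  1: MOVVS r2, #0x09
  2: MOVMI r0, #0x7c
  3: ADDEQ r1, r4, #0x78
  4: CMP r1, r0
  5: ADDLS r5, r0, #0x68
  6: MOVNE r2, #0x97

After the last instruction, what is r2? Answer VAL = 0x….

0: ✓ CMP  NZCV=1001
1: ✓ MOVVS  r2←0x09
2: ✓ MOVMI  r0←0x7c
3: · ADDEQ
4: ✓ CMP  NZCV=1000
5: ✓ ADDLS  r5←0xe4
6: ✓ MOVNE  r2←0x97

VAL = 0x97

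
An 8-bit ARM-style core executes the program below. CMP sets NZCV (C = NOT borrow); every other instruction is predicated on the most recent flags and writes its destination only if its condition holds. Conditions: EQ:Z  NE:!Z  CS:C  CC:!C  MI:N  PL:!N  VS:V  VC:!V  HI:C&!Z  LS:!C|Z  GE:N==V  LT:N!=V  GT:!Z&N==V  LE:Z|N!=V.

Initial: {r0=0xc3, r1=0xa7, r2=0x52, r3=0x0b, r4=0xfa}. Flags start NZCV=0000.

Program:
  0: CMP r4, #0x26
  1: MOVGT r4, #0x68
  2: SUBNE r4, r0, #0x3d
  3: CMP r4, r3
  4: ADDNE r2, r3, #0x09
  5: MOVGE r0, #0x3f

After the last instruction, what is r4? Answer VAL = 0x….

VAL = 0x86

[0] flags=1010 → (cmp)
[1] flags=1010 GT?F → skip
[2] flags=1010 NE?T → r4=0x86
[3] flags=0011 → (cmp)
[4] flags=0011 NE?T → r2=0x14
[5] flags=0011 GE?F → skip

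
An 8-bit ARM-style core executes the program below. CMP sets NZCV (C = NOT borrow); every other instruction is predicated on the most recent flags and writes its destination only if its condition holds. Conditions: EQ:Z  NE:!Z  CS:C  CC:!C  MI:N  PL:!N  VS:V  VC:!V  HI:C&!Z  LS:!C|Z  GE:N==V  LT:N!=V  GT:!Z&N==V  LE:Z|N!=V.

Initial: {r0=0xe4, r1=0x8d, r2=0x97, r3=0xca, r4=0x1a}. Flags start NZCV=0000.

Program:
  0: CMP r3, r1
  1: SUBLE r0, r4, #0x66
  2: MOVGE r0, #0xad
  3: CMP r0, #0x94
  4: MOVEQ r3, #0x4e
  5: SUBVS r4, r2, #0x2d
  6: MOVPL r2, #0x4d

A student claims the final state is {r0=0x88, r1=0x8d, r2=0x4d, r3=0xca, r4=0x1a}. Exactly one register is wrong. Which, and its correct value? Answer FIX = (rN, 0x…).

[0] flags=0010 → (cmp)
[1] flags=0010 LE?F → skip
[2] flags=0010 GE?T → r0=0xad
[3] flags=0010 → (cmp)
[4] flags=0010 EQ?F → skip
[5] flags=0010 VS?F → skip
[6] flags=0010 PL?T → r2=0x4d

FIX = (r0, 0xad)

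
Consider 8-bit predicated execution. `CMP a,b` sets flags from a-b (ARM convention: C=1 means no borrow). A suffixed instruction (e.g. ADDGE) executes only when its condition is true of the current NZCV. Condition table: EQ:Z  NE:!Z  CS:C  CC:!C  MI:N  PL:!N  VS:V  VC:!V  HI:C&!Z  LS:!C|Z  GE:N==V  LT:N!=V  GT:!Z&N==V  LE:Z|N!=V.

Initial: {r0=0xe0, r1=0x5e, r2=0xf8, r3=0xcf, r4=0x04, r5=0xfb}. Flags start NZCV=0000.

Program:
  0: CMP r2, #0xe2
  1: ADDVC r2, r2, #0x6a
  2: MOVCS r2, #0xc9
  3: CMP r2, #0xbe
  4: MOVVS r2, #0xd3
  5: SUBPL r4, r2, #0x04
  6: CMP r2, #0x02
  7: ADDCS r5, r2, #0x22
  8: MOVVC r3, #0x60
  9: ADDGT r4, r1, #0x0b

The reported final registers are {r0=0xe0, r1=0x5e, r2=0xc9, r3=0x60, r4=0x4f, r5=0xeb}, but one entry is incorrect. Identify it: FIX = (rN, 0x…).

0: ✓ CMP  NZCV=0010
1: ✓ ADDVC  r2←0x62
2: ✓ MOVCS  r2←0xc9
3: ✓ CMP  NZCV=0010
4: · MOVVS
5: ✓ SUBPL  r4←0xc5
6: ✓ CMP  NZCV=1010
7: ✓ ADDCS  r5←0xeb
8: ✓ MOVVC  r3←0x60
9: · ADDGT

FIX = (r4, 0xc5)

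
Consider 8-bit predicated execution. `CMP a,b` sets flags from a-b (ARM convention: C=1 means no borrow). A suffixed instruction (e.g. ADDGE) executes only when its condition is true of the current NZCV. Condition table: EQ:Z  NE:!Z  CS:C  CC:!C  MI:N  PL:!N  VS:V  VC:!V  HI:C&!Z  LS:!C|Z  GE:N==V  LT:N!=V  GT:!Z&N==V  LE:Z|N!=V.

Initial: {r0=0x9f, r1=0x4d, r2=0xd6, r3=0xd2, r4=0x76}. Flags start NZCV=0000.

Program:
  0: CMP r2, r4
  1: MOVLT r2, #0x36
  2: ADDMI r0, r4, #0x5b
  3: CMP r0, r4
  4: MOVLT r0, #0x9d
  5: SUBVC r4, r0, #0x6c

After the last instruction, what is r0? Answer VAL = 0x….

VAL = 0x9d

0: ✓ CMP  NZCV=0011
1: ✓ MOVLT  r2←0x36
2: · ADDMI
3: ✓ CMP  NZCV=0011
4: ✓ MOVLT  r0←0x9d
5: · SUBVC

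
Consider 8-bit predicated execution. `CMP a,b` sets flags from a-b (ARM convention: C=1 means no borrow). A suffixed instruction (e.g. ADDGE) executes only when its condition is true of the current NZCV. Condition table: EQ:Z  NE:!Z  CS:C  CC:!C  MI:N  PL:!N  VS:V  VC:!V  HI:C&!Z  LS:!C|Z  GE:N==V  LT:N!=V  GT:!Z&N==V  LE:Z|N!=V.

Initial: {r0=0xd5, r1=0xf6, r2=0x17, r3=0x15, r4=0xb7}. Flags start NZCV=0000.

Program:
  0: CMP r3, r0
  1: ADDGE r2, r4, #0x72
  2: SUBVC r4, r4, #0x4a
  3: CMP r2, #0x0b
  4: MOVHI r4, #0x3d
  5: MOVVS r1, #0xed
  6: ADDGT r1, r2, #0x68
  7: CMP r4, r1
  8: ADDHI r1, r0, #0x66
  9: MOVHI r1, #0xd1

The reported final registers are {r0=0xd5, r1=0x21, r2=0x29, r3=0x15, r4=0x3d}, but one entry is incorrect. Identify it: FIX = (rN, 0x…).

[0] flags=0000 → (cmp)
[1] flags=0000 GE?T → r2=0x29
[2] flags=0000 VC?T → r4=0x6d
[3] flags=0010 → (cmp)
[4] flags=0010 HI?T → r4=0x3d
[5] flags=0010 VS?F → skip
[6] flags=0010 GT?T → r1=0x91
[7] flags=1001 → (cmp)
[8] flags=1001 HI?F → skip
[9] flags=1001 HI?F → skip

FIX = (r1, 0x91)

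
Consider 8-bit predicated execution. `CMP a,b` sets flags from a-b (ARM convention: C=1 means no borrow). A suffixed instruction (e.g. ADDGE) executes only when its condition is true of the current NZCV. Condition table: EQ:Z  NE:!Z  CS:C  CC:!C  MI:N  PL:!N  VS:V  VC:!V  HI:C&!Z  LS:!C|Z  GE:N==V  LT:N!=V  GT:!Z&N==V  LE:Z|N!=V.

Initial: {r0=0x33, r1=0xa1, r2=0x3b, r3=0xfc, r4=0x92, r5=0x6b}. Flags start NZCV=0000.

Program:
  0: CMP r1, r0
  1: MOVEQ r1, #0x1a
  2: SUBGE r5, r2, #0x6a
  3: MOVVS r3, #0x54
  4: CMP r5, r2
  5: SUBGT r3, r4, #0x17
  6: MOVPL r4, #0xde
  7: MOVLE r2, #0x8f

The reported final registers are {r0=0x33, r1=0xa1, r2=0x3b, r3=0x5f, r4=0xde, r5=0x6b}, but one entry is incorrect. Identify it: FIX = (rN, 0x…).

[0] flags=0011 → (cmp)
[1] flags=0011 EQ?F → skip
[2] flags=0011 GE?F → skip
[3] flags=0011 VS?T → r3=0x54
[4] flags=0010 → (cmp)
[5] flags=0010 GT?T → r3=0x7b
[6] flags=0010 PL?T → r4=0xde
[7] flags=0010 LE?F → skip

FIX = (r3, 0x7b)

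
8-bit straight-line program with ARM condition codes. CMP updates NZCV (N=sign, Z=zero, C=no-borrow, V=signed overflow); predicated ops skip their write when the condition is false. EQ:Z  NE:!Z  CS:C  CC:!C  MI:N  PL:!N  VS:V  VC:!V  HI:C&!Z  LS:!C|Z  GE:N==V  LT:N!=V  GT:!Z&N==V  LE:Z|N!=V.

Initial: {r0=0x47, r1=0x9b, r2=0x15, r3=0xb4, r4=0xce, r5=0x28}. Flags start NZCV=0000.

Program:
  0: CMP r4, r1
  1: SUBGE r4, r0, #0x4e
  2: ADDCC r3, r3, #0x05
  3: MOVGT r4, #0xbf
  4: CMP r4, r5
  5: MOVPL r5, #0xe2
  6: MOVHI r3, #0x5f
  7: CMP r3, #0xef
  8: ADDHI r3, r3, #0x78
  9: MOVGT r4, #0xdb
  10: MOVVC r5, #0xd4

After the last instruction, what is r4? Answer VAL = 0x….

0: ✓ CMP  NZCV=0010
1: ✓ SUBGE  r4←0xf9
2: · ADDCC
3: ✓ MOVGT  r4←0xbf
4: ✓ CMP  NZCV=1010
5: · MOVPL
6: ✓ MOVHI  r3←0x5f
7: ✓ CMP  NZCV=0000
8: · ADDHI
9: ✓ MOVGT  r4←0xdb
10: ✓ MOVVC  r5←0xd4

VAL = 0xdb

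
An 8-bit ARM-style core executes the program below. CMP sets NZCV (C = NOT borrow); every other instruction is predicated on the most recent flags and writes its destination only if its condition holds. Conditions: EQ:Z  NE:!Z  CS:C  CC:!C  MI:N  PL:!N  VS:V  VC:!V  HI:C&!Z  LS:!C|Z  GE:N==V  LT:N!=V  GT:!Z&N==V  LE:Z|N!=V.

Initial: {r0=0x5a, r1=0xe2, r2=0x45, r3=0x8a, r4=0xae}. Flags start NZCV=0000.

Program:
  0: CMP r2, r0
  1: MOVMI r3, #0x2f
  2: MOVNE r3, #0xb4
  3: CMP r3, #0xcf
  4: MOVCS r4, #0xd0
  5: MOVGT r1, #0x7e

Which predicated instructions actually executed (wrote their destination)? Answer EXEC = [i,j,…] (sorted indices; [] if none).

0: ✓ CMP  NZCV=1000
1: ✓ MOVMI  r3←0x2f
2: ✓ MOVNE  r3←0xb4
3: ✓ CMP  NZCV=1000
4: · MOVCS
5: · MOVGT

EXEC = [1,2]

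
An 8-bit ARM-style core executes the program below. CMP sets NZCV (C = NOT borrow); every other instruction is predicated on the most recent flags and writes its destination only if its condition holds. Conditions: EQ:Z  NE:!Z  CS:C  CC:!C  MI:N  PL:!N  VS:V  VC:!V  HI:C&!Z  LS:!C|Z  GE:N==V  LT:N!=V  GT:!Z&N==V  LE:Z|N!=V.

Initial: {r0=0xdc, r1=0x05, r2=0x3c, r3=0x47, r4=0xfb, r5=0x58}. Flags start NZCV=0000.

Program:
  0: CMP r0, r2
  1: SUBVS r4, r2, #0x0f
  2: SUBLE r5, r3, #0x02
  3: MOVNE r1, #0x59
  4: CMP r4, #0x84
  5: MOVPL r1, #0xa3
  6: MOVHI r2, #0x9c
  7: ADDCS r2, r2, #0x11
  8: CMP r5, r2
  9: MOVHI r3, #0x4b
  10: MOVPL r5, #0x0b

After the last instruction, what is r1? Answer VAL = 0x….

VAL = 0xa3

0: ✓ CMP  NZCV=1010
1: · SUBVS
2: ✓ SUBLE  r5←0x45
3: ✓ MOVNE  r1←0x59
4: ✓ CMP  NZCV=0010
5: ✓ MOVPL  r1←0xa3
6: ✓ MOVHI  r2←0x9c
7: ✓ ADDCS  r2←0xad
8: ✓ CMP  NZCV=1001
9: · MOVHI
10: · MOVPL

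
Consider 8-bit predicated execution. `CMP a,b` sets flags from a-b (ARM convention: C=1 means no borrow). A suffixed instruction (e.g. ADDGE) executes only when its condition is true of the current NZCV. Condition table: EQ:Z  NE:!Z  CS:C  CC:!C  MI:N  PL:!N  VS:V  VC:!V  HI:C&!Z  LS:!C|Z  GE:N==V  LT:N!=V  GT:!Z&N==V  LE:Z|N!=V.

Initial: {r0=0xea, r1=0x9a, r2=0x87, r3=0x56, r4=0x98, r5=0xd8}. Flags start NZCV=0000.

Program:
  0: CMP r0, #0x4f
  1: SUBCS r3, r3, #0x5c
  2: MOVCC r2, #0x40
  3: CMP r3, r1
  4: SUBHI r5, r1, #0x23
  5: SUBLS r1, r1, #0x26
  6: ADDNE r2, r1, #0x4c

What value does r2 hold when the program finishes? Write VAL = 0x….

0: ✓ CMP  NZCV=1010
1: ✓ SUBCS  r3←0xfa
2: · MOVCC
3: ✓ CMP  NZCV=0010
4: ✓ SUBHI  r5←0x77
5: · SUBLS
6: ✓ ADDNE  r2←0xe6

VAL = 0xe6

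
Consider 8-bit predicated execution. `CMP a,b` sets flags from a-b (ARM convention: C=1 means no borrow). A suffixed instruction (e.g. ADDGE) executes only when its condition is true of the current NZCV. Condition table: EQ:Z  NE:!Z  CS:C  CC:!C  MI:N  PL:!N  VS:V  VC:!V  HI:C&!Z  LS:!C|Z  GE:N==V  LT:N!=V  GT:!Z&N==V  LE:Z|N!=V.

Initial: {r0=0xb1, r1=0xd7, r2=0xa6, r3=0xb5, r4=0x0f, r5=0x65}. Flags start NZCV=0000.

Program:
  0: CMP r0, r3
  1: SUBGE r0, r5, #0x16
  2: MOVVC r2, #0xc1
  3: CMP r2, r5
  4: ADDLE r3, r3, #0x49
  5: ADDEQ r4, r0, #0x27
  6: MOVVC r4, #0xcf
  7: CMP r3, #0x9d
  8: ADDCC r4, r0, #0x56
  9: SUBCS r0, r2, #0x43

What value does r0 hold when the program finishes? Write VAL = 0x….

0: ✓ CMP  NZCV=1000
1: · SUBGE
2: ✓ MOVVC  r2←0xc1
3: ✓ CMP  NZCV=0011
4: ✓ ADDLE  r3←0xfe
5: · ADDEQ
6: · MOVVC
7: ✓ CMP  NZCV=0010
8: · ADDCC
9: ✓ SUBCS  r0←0x7e

VAL = 0x7e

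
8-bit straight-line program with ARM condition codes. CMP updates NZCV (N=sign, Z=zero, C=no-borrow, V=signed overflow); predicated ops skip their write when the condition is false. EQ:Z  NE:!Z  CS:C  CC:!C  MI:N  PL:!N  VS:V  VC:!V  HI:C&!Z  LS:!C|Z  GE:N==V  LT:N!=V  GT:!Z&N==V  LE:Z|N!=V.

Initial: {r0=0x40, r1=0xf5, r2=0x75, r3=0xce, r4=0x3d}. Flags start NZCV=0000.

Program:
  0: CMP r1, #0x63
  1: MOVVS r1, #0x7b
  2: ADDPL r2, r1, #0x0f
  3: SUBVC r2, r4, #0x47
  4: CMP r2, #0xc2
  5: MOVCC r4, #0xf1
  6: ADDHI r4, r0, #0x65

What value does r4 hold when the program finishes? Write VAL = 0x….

VAL = 0xa5

0: ✓ CMP  NZCV=1010
1: · MOVVS
2: · ADDPL
3: ✓ SUBVC  r2←0xf6
4: ✓ CMP  NZCV=0010
5: · MOVCC
6: ✓ ADDHI  r4←0xa5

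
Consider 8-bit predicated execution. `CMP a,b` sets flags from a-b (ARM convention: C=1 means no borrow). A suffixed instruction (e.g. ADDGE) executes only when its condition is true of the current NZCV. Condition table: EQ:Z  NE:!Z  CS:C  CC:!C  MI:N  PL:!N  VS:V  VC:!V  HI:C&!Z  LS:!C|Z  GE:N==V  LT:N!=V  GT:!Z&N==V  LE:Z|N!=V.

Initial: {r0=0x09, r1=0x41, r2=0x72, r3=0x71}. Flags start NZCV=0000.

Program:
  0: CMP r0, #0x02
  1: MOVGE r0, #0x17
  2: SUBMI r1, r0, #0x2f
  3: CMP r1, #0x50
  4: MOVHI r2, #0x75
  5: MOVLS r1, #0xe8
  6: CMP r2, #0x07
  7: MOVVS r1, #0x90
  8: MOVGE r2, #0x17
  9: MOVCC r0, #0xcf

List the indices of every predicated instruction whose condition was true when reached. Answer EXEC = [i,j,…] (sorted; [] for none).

0: ✓ CMP  NZCV=0010
1: ✓ MOVGE  r0←0x17
2: · SUBMI
3: ✓ CMP  NZCV=1000
4: · MOVHI
5: ✓ MOVLS  r1←0xe8
6: ✓ CMP  NZCV=0010
7: · MOVVS
8: ✓ MOVGE  r2←0x17
9: · MOVCC

EXEC = [1,5,8]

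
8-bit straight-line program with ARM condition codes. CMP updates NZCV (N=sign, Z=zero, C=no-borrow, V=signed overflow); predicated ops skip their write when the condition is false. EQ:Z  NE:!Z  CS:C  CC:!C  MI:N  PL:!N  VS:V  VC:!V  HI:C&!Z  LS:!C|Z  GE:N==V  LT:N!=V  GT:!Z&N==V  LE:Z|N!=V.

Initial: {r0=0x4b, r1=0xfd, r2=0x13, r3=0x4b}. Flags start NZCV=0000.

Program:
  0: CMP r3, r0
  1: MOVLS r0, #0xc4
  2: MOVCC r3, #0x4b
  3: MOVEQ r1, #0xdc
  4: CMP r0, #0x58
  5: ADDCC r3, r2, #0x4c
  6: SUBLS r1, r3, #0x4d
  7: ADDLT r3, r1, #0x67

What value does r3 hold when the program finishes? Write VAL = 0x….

0: ✓ CMP  NZCV=0110
1: ✓ MOVLS  r0←0xc4
2: · MOVCC
3: ✓ MOVEQ  r1←0xdc
4: ✓ CMP  NZCV=0011
5: · ADDCC
6: · SUBLS
7: ✓ ADDLT  r3←0x43

VAL = 0x43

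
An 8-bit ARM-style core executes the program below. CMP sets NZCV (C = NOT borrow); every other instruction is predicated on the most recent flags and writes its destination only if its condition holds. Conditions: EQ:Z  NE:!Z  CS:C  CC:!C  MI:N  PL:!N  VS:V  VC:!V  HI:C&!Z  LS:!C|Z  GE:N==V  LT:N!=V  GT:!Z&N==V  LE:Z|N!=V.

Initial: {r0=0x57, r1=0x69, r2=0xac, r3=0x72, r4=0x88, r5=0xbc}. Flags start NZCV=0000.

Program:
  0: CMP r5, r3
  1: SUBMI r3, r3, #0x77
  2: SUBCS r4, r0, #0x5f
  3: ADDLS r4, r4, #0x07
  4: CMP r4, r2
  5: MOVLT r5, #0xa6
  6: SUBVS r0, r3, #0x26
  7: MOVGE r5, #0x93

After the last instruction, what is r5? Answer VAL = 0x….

VAL = 0x93

0: ✓ CMP  NZCV=0011
1: · SUBMI
2: ✓ SUBCS  r4←0xf8
3: · ADDLS
4: ✓ CMP  NZCV=0010
5: · MOVLT
6: · SUBVS
7: ✓ MOVGE  r5←0x93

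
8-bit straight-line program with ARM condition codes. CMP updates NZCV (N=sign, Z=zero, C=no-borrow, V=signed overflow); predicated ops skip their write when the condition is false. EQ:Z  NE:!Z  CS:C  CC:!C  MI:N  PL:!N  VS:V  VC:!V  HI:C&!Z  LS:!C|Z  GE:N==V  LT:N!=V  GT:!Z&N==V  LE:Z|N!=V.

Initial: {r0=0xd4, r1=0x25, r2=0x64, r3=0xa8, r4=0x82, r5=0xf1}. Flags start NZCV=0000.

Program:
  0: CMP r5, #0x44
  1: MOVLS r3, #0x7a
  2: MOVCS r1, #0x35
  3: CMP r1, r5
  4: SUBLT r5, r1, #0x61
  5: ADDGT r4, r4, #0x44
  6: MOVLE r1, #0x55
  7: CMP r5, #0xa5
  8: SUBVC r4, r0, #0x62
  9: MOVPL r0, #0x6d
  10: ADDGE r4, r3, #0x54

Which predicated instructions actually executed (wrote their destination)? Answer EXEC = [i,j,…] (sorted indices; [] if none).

EXEC = [2,5,8,9,10]

[0] flags=1010 → (cmp)
[1] flags=1010 LS?F → skip
[2] flags=1010 CS?T → r1=0x35
[3] flags=0000 → (cmp)
[4] flags=0000 LT?F → skip
[5] flags=0000 GT?T → r4=0xc6
[6] flags=0000 LE?F → skip
[7] flags=0010 → (cmp)
[8] flags=0010 VC?T → r4=0x72
[9] flags=0010 PL?T → r0=0x6d
[10] flags=0010 GE?T → r4=0xfc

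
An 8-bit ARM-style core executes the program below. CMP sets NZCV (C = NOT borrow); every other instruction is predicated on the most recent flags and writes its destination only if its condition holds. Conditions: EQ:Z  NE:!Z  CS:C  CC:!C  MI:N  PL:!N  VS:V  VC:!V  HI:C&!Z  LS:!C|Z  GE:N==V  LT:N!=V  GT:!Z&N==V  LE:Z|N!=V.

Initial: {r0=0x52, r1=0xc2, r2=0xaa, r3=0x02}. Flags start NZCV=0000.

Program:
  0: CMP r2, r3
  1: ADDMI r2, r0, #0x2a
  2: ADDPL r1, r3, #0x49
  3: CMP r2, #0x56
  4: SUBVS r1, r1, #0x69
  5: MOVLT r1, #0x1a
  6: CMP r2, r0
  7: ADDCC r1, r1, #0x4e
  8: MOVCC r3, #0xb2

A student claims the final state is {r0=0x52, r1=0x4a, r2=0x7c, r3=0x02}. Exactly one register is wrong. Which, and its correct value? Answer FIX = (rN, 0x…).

FIX = (r1, 0xc2)

0: ✓ CMP  NZCV=1010
1: ✓ ADDMI  r2←0x7c
2: · ADDPL
3: ✓ CMP  NZCV=0010
4: · SUBVS
5: · MOVLT
6: ✓ CMP  NZCV=0010
7: · ADDCC
8: · MOVCC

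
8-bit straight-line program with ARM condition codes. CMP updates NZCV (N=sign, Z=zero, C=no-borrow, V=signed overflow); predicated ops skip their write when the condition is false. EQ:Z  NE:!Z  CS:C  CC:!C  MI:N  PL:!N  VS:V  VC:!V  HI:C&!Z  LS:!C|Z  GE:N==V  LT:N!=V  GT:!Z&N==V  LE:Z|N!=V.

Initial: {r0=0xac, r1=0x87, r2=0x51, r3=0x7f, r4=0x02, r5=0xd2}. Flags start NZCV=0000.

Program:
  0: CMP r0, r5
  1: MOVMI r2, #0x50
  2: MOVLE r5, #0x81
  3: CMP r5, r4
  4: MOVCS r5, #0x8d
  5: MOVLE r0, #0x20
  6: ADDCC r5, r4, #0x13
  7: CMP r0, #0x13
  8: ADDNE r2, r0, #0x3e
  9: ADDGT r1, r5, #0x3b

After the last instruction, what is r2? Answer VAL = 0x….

VAL = 0x5e

[0] flags=1000 → (cmp)
[1] flags=1000 MI?T → r2=0x50
[2] flags=1000 LE?T → r5=0x81
[3] flags=0011 → (cmp)
[4] flags=0011 CS?T → r5=0x8d
[5] flags=0011 LE?T → r0=0x20
[6] flags=0011 CC?F → skip
[7] flags=0010 → (cmp)
[8] flags=0010 NE?T → r2=0x5e
[9] flags=0010 GT?T → r1=0xc8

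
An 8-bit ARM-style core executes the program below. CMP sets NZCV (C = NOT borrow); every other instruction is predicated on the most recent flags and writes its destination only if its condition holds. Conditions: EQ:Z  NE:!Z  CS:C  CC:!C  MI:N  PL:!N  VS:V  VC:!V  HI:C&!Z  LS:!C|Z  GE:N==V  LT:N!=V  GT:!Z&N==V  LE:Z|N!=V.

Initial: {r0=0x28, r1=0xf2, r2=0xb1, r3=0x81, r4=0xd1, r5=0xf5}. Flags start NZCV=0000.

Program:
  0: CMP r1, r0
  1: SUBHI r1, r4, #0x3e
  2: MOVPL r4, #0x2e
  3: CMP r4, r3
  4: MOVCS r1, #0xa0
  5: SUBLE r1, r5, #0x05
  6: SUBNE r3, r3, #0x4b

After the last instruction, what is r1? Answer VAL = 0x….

VAL = 0xa0

0: ✓ CMP  NZCV=1010
1: ✓ SUBHI  r1←0x93
2: · MOVPL
3: ✓ CMP  NZCV=0010
4: ✓ MOVCS  r1←0xa0
5: · SUBLE
6: ✓ SUBNE  r3←0x36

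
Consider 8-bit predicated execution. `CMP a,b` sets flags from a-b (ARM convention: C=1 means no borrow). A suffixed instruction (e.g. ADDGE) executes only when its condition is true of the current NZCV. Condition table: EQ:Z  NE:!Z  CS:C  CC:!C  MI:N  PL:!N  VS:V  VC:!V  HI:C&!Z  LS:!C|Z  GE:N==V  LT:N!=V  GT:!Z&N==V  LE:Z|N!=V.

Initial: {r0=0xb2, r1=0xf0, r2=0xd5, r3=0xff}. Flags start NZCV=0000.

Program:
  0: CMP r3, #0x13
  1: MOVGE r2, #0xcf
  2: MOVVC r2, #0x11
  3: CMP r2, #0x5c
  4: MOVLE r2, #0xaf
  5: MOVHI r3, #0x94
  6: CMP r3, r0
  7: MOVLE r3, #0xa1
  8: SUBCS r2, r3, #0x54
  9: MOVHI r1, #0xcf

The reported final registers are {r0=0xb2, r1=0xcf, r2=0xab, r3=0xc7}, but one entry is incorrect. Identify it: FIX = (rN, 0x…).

0: ✓ CMP  NZCV=1010
1: · MOVGE
2: ✓ MOVVC  r2←0x11
3: ✓ CMP  NZCV=1000
4: ✓ MOVLE  r2←0xaf
5: · MOVHI
6: ✓ CMP  NZCV=0010
7: · MOVLE
8: ✓ SUBCS  r2←0xab
9: ✓ MOVHI  r1←0xcf

FIX = (r3, 0xff)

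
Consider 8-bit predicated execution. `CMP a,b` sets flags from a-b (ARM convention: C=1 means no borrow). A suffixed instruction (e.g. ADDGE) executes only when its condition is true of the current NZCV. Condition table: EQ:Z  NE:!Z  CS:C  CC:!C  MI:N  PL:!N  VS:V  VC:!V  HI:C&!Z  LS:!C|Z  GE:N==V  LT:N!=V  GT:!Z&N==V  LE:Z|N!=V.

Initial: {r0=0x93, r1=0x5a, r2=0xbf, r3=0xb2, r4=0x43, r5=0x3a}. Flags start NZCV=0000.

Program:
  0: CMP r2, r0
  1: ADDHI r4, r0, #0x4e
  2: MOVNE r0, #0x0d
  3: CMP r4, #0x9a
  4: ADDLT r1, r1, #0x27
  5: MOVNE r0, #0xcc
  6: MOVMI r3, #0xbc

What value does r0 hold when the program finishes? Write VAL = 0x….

[0] flags=0010 → (cmp)
[1] flags=0010 HI?T → r4=0xe1
[2] flags=0010 NE?T → r0=0x0d
[3] flags=0010 → (cmp)
[4] flags=0010 LT?F → skip
[5] flags=0010 NE?T → r0=0xcc
[6] flags=0010 MI?F → skip

VAL = 0xcc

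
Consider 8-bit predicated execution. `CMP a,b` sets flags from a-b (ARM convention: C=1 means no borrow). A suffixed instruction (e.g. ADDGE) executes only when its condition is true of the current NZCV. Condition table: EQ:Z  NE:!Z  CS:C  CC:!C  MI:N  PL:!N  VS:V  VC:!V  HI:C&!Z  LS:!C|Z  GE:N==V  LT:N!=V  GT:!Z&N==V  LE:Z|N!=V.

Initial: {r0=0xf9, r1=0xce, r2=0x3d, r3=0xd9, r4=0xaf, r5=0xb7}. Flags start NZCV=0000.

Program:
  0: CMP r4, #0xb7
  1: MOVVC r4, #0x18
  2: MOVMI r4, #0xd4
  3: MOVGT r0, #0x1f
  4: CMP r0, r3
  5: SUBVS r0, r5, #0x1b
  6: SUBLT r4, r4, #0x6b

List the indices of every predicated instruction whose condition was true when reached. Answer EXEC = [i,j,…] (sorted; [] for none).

EXEC = [1,2]

[0] flags=1000 → (cmp)
[1] flags=1000 VC?T → r4=0x18
[2] flags=1000 MI?T → r4=0xd4
[3] flags=1000 GT?F → skip
[4] flags=0010 → (cmp)
[5] flags=0010 VS?F → skip
[6] flags=0010 LT?F → skip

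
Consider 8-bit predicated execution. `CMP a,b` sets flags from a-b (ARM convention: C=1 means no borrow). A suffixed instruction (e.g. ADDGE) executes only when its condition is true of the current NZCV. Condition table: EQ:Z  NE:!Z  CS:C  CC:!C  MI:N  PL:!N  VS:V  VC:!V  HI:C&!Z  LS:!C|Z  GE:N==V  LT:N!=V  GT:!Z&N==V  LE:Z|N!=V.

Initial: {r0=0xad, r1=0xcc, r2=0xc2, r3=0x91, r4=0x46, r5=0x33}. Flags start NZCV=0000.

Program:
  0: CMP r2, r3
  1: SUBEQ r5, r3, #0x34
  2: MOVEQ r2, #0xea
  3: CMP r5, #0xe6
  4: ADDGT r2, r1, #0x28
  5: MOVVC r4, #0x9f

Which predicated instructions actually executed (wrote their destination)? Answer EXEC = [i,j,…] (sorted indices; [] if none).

EXEC = [4,5]

0: ✓ CMP  NZCV=0010
1: · SUBEQ
2: · MOVEQ
3: ✓ CMP  NZCV=0000
4: ✓ ADDGT  r2←0xf4
5: ✓ MOVVC  r4←0x9f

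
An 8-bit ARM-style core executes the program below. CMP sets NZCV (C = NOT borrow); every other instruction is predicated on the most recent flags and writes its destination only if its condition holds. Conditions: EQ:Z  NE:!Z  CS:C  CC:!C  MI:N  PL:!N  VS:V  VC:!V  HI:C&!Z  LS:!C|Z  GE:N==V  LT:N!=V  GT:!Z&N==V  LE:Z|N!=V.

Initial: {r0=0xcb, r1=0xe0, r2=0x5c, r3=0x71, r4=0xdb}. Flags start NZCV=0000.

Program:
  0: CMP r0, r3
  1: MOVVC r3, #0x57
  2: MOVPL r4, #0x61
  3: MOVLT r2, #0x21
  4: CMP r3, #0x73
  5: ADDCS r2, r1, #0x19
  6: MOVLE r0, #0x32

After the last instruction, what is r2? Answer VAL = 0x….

VAL = 0x21

[0] flags=0011 → (cmp)
[1] flags=0011 VC?F → skip
[2] flags=0011 PL?T → r4=0x61
[3] flags=0011 LT?T → r2=0x21
[4] flags=1000 → (cmp)
[5] flags=1000 CS?F → skip
[6] flags=1000 LE?T → r0=0x32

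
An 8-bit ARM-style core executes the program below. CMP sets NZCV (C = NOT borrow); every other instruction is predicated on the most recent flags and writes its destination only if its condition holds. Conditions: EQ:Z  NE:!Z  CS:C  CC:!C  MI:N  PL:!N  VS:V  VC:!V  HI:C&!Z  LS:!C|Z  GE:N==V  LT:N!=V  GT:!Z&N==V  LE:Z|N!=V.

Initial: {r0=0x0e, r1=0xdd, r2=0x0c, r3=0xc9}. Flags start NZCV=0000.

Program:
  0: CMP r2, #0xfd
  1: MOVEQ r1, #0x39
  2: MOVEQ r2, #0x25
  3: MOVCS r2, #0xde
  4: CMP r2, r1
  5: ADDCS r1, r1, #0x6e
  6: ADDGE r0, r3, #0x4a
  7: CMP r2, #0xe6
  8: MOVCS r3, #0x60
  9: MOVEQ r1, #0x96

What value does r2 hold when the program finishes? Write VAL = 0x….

0: ✓ CMP  NZCV=0000
1: · MOVEQ
2: · MOVEQ
3: · MOVCS
4: ✓ CMP  NZCV=0000
5: · ADDCS
6: ✓ ADDGE  r0←0x13
7: ✓ CMP  NZCV=0000
8: · MOVCS
9: · MOVEQ

VAL = 0x0c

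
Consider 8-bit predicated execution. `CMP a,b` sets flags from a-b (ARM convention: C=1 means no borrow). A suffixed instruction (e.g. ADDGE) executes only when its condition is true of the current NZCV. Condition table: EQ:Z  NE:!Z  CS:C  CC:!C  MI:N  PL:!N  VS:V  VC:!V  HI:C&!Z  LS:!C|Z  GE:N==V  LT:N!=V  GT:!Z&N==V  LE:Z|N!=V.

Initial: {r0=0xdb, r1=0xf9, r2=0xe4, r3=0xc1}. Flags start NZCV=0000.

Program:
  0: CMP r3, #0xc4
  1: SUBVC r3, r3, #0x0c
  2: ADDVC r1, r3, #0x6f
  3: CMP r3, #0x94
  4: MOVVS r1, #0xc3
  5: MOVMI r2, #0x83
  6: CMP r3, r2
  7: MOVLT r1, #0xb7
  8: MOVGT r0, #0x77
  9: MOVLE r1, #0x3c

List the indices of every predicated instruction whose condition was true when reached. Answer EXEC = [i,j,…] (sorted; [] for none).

0: ✓ CMP  NZCV=1000
1: ✓ SUBVC  r3←0xb5
2: ✓ ADDVC  r1←0x24
3: ✓ CMP  NZCV=0010
4: · MOVVS
5: · MOVMI
6: ✓ CMP  NZCV=1000
7: ✓ MOVLT  r1←0xb7
8: · MOVGT
9: ✓ MOVLE  r1←0x3c

EXEC = [1,2,7,9]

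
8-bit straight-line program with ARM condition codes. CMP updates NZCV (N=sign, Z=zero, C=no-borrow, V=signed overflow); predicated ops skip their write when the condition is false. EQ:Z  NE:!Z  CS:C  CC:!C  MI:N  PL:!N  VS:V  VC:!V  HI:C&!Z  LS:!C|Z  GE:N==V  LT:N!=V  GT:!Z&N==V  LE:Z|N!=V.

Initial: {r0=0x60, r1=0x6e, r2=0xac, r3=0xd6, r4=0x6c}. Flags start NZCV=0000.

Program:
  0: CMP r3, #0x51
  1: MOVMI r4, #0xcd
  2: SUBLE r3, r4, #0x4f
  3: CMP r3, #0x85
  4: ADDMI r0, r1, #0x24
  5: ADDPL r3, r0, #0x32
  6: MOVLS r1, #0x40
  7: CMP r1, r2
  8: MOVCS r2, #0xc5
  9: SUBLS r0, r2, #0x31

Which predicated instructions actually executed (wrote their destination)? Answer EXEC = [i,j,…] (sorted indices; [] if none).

EXEC = [1,2,4,6,9]

0: ✓ CMP  NZCV=1010
1: ✓ MOVMI  r4←0xcd
2: ✓ SUBLE  r3←0x7e
3: ✓ CMP  NZCV=1001
4: ✓ ADDMI  r0←0x92
5: · ADDPL
6: ✓ MOVLS  r1←0x40
7: ✓ CMP  NZCV=1001
8: · MOVCS
9: ✓ SUBLS  r0←0x7b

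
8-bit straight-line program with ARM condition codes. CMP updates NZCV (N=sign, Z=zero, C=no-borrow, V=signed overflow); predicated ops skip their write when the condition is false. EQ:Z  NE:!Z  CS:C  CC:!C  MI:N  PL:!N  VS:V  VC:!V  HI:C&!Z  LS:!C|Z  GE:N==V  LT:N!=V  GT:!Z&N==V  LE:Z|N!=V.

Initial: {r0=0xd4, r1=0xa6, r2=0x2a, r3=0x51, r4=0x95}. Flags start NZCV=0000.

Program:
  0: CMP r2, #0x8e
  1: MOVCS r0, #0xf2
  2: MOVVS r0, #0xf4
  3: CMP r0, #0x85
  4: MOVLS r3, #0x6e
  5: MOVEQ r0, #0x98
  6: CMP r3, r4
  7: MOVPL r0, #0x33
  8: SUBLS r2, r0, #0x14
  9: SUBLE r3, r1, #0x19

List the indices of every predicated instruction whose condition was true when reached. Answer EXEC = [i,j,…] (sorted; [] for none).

EXEC = [2,8]

[0] flags=1001 → (cmp)
[1] flags=1001 CS?F → skip
[2] flags=1001 VS?T → r0=0xf4
[3] flags=0010 → (cmp)
[4] flags=0010 LS?F → skip
[5] flags=0010 EQ?F → skip
[6] flags=1001 → (cmp)
[7] flags=1001 PL?F → skip
[8] flags=1001 LS?T → r2=0xe0
[9] flags=1001 LE?F → skip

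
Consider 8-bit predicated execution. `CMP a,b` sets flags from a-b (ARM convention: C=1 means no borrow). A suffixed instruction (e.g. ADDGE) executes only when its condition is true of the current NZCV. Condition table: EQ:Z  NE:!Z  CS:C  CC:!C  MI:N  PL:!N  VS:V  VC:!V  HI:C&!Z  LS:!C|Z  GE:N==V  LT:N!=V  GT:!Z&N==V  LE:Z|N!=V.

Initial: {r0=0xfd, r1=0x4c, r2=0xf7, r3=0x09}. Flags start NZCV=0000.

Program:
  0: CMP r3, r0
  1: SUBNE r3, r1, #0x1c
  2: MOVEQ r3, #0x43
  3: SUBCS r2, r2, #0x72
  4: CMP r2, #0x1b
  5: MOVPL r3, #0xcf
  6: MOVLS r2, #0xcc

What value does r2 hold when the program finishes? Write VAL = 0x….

0: ✓ CMP  NZCV=0000
1: ✓ SUBNE  r3←0x30
2: · MOVEQ
3: · SUBCS
4: ✓ CMP  NZCV=1010
5: · MOVPL
6: · MOVLS

VAL = 0xf7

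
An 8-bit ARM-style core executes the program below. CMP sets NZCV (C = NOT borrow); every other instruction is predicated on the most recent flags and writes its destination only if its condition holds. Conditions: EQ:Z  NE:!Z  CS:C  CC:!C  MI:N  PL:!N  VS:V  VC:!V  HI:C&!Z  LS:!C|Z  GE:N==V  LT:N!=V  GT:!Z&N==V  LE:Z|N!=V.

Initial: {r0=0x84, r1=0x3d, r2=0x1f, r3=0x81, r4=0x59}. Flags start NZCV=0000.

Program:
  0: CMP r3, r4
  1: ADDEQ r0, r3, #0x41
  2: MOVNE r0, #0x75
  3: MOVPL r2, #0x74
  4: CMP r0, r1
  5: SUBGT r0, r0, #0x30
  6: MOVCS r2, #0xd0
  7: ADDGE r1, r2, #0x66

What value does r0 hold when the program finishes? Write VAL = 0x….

VAL = 0x45

0: ✓ CMP  NZCV=0011
1: · ADDEQ
2: ✓ MOVNE  r0←0x75
3: ✓ MOVPL  r2←0x74
4: ✓ CMP  NZCV=0010
5: ✓ SUBGT  r0←0x45
6: ✓ MOVCS  r2←0xd0
7: ✓ ADDGE  r1←0x36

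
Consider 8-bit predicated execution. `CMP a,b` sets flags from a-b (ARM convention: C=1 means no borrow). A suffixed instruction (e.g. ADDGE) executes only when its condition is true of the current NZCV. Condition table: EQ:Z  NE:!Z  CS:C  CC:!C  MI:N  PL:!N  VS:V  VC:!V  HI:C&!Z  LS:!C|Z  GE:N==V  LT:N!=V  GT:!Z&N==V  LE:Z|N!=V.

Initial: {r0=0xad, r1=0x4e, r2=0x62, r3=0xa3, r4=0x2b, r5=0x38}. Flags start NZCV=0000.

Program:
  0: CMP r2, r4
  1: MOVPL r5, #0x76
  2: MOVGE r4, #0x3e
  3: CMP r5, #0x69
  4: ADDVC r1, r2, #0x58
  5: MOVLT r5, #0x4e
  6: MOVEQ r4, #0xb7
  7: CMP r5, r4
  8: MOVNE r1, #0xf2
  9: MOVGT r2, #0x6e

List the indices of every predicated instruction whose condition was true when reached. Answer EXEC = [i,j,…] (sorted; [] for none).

[0] flags=0010 → (cmp)
[1] flags=0010 PL?T → r5=0x76
[2] flags=0010 GE?T → r4=0x3e
[3] flags=0010 → (cmp)
[4] flags=0010 VC?T → r1=0xba
[5] flags=0010 LT?F → skip
[6] flags=0010 EQ?F → skip
[7] flags=0010 → (cmp)
[8] flags=0010 NE?T → r1=0xf2
[9] flags=0010 GT?T → r2=0x6e

EXEC = [1,2,4,8,9]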